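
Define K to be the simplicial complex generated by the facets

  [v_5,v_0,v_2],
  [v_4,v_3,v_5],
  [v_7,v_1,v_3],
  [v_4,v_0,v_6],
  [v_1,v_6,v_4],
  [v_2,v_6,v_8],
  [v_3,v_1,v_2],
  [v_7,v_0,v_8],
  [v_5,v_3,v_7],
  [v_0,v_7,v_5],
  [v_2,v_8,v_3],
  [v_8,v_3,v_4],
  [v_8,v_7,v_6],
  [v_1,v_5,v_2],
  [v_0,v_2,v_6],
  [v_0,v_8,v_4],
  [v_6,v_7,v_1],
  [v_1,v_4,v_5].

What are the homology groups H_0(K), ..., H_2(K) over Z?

Order the vertices as v_0 < v_1 < v_2 < v_3 < v_4 < v_5 < v_6 < v_7 < v_8. Listing each simplex with vertices in this order, K has dimension 2 with simplices:

  0-simplices (9): [v_0], [v_1], [v_2], [v_3], [v_4], [v_5], [v_6], [v_7], [v_8]
  1-simplices (27): (27 of them)
  2-simplices (18): (18 of them)

so the chain groups are C_0 ≅ Z^9, C_1 ≅ Z^27, C_2 ≅ Z^18.

∂_1: C_1 → C_0 is given by ∂[p,q] = [q] − [p].
This gives a 9×27 integer matrix of rank 8; reducing to Smith normal form yields diagonal entries (1,1,1,1,1,1,1,1).

∂_2: C_2 → C_1 maps a triangle to the signed sum of its edges. For instance
  ∂[v_0,v_2,v_6] = [v_2,v_6] − [v_0,v_6] + [v_0,v_2],
  ∂[v_0,v_4,v_6] = [v_4,v_6] − [v_0,v_6] + [v_0,v_4].
The 27×18 boundary matrix has rank 18 and Smith normal form diag(1,1,1,1,1,1,1,1,1,1,1,1,1,1,1,1,1,2).

Computing H_k = (kernel of ∂_k) / (image of ∂_{k+1}):

  H_0: rank C_0 − rank ∂_1 = 9 − 8 = 1, and the invariant factors of ∂_1 are all 1, so H_0 ≅ Z.
  H_1: rank ker ∂_1 − rank ∂_2 = (27 − 8) − 18 = 1, and ∂_2 has invariant factor 2 > 1, so H_1 ≅ Z ⊕ Z/2Z.
  H_2: rank ker ∂_2 − rank ∂_3 = (18 − 18) − 0 = 0, and there is no ∂_3, so H_2 ≅ 0.

As a check, the Euler characteristic is 9 − 27 + 18 = 0, which agrees with 1 − 1 + 0 = 0.
(K is a triangulation of the Klein bottle.)

H_0 ≅ Z,  H_1 ≅ Z ⊕ Z/2Z,  H_2 = 0.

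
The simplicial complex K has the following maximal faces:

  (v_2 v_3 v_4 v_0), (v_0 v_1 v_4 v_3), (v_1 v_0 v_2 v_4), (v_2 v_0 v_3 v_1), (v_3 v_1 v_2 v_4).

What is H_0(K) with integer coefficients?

H_0 ≅ Z.

Order the vertices as v_0 < v_1 < v_2 < v_3 < v_4. Listing each simplex with vertices in this order, K has dimension 3 with simplices:

  0-simplices (5): [v_0], [v_1], [v_2], [v_3], [v_4]
  1-simplices (10): [v_0,v_1], [v_0,v_2], [v_0,v_3], [v_0,v_4], [v_1,v_2], [v_1,v_3], [v_1,v_4], [v_2,v_3], [v_2,v_4], [v_3,v_4]
  2-simplices (10): [v_0,v_1,v_2], [v_0,v_1,v_3], [v_0,v_1,v_4], [v_0,v_2,v_3], [v_0,v_2,v_4], [v_0,v_3,v_4], [v_1,v_2,v_3], [v_1,v_2,v_4], [v_1,v_3,v_4], [v_2,v_3,v_4]
  3-simplices (5): [v_0,v_1,v_2,v_3], [v_0,v_1,v_2,v_4], [v_0,v_1,v_3,v_4], [v_0,v_2,v_3,v_4], [v_1,v_2,v_3,v_4]

Hence C_0 ≅ Z^5, C_1 ≅ Z^10, C_2 ≅ Z^10, C_3 ≅ Z^5.

∂_1: C_1 → C_0 is given by ∂[p,q] = [q] − [p]. For instance
  ∂[v_1,v_3] = [v_3] − [v_1].
As a 5×10 matrix over Z this has rank 4, with invariant factors (1,1,1,1).

The boundary map ∂_2: C_2 → C_1 acts by ∂[p,q,r] = [q,r] − [p,r] + [p,q]. For instance
  ∂[v_0,v_3,v_4] = [v_3,v_4] − [v_0,v_4] + [v_0,v_3],
  ∂[v_0,v_1,v_3] = [v_1,v_3] − [v_0,v_3] + [v_0,v_1].
The 10×10 boundary matrix has rank 6 and Smith normal form diag(1,1,1,1,1,1).

∂_3: C_3 → C_2 sends each 3-simplex σ to the alternating sum Σ_i (−1)^i (σ with its i-th vertex removed). For instance
  ∂[v_0,v_1,v_2,v_4] = [v_1,v_2,v_4] − [v_0,v_2,v_4] + [v_0,v_1,v_4] − [v_0,v_1,v_2],
  ∂[v_1,v_2,v_3,v_4] = [v_2,v_3,v_4] − [v_1,v_3,v_4] + [v_1,v_2,v_4] − [v_1,v_2,v_3].
This gives a 10×5 integer matrix of rank 4; reducing to Smith normal form yields diagonal entries (1,1,1,1).

Computing H_k = (kernel of ∂_k) / (image of ∂_{k+1}):

  H_0: rank C_0 − rank ∂_1 = 5 − 4 = 1, and the invariant factors of ∂_1 are all 1, so H_0 = Z.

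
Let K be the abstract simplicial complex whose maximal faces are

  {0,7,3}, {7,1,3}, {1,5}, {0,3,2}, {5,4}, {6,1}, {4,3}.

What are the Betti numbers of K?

b_0 = 1, b_1 = 1, b_2 = 0.

K has 8 vertices, 11 edges, 3 triangles.
rank ∂_0 = 0, rank ∂_1 = 7 ⇒ b_0 = 8 − 0 − 7 = 1; all invariant factors of ∂_1 are 1 so no torsion. So H_0 = Z.
rank ∂_1 = 7, rank ∂_2 = 3 ⇒ b_1 = 11 − 7 − 3 = 1; all invariant factors of ∂_2 are 1 so no torsion. So H_1 = Z.
rank ∂_2 = 3, rank ∂_3 = 0 ⇒ b_2 = 3 − 3 − 0 = 0. So H_2 = 0.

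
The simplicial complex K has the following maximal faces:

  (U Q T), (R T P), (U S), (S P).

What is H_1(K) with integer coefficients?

We work with the vertex ordering P < Q < R < S < T < U. The simplices of K, each written with vertices in increasing order, are:

  0-simplices (6): P, Q, R, S, T, U
  1-simplices (8): PR, PS, PT, QT, QU, RT, SU, TU
  2-simplices (2): PRT, QTU

so the chain groups are C_0 ≅ Z^6, C_1 ≅ Z^8, C_2 ≅ Z^2.

∂_1: C_1 → C_0 is given by ∂[p,q] = [q] − [p]. For instance
  ∂QU = U − Q.
This gives a 6×8 integer matrix of rank 5; reducing to Smith normal form yields diagonal entries (1,1,1,1,1).

Boundary ∂_2: C_2 → C_1 sends each 2-simplex [p,q,r] to [q,r] − [p,r] + [p,q]. For instance
  ∂QTU = TU − QU + QT,
  ∂PRT = RT − PT + PR.
As a 8×2 matrix over Z this has rank 2, with invariant factors (1,1).

From H_k ≅ ker(∂_k) / im(∂_{k+1}) we obtain:

  H_1: rank ker ∂_1 − rank ∂_2 = (8 − 5) − 2 = 1, and the invariant factors of ∂_2 are all 1, so H_1 = Z.

H_1 ≅ Z.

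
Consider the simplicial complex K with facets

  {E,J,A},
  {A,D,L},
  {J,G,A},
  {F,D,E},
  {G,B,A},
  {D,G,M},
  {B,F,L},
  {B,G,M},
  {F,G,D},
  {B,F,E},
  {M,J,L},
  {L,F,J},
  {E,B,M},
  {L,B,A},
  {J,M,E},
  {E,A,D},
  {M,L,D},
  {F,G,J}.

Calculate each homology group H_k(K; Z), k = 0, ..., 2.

H_0 = Z,  H_1 = Z^2,  H_2 = Z.

We work with the vertex ordering A < B < D < E < F < G < J < L < M. The simplices of K, each written with vertices in increasing order, are:

  0-simplices (9): A, B, D, E, F, G, J, L, M
  1-simplices (27): AB, AD, AE, AG, AJ, AL, BE, BF, BG, BL, BM, DE, DF, DG, DL, DM, EF, EJ, EM, FG, FJ, FL, GJ, GM, JL, JM, LM
  2-simplices (18): ABG, ABL, ADE, ADL, AEJ, AGJ, BEF, BEM, BFL, BGM, DEF, DFG, DGM, DLM, EJM, FGJ, FJL, JLM

Hence C_0 ≅ Z^9, C_1 ≅ Z^27, C_2 ≅ Z^18.

Boundary ∂_1: C_1 → C_0 sends each edge [p,q] (with p < q) to q − p. For instance
  ∂AE = E − A.
As a 9×27 matrix over Z this has rank 8, with invariant factors (1,1,1,1,1,1,1,1).

Boundary ∂_2: C_2 → C_1 maps a triangle to the signed sum of its edges. For instance
  ∂BGM = GM − BM + BG,
  ∂FJL = JL − FL + FJ.
This gives a 27×18 integer matrix of rank 17; reducing to Smith normal form yields diagonal entries (1,1,1,1,1,1,1,1,1,1,1,1,1,1,1,1,1).

Computing H_k = (kernel of ∂_k) / (image of ∂_{k+1}):

  H_0: rank C_0 − rank ∂_1 = 9 − 8 = 1, and the invariant factors of ∂_1 are all 1, so H_0 = Z.
  H_1: rank ker ∂_1 − rank ∂_2 = (27 − 8) − 17 = 2, and the invariant factors of ∂_2 are all 1, so H_1 = Z^2.
  H_2: rank ker ∂_2 − rank ∂_3 = (18 − 17) − 0 = 1, and there is no ∂_3, so H_2 = Z.

(K is a triangulation of the torus T^2.)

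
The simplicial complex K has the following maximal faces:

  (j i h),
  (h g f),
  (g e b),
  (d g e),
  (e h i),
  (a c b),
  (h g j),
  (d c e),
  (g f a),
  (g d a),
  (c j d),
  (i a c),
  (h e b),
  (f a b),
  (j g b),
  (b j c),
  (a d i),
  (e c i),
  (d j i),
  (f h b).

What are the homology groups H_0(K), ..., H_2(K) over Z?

H_0 = Z,  H_1 = Z ⊕ Z/2,  H_2 = 0.

Take the total order a < b < c < d < e < f < g < h < i < j on the vertex set. Then K (dimension 2) consists of the simplices:

  0-simplices (10): a, b, c, d, e, f, g, h, i, j
  1-simplices (30): ab, ac, ad, af, ag, ai, bc, be, bf, bg, bh, bj, cd, ce, ci, cj, de, dg, di, dj, eg, eh, ei, fg, fh, gh, gj, hi, hj, ij
  2-simplices (20): abc, abf, aci, adg, adi, afg, bcj, beg, beh, bfh, bgj, cde, cdj, cei, deg, dij, ehi, fgh, ghj, hij

so the chain groups are C_0 ≅ Z^10, C_1 ≅ Z^30, C_2 ≅ Z^20.

∂_1: C_1 → C_0 sends each edge [p,q] (with p < q) to q − p. For instance
  ∂dj = j − d.
The 10×30 boundary matrix has rank 9 and Smith normal form diag(1,1,1,1,1,1,1,1,1).

The boundary map ∂_2: C_2 → C_1 sends each 2-simplex [p,q,r] to [q,r] − [p,r] + [p,q]. For instance
  ∂fgh = gh − fh + fg,
  ∂abf = bf − af + ab.
The resulting 30×20 matrix has rank 20, and its Smith normal form has invariant factors (1,1,1,1,1,1,1,1,1,1,1,1,1,1,1,1,1,1,1,2).

Now H_k = ker ∂_k / im ∂_{k+1}, so:

  H_0: rank C_0 − rank ∂_1 = 10 − 9 = 1, and the invariant factors of ∂_1 are all 1, so H_0 = Z.
  H_1: rank ker ∂_1 − rank ∂_2 = (30 − 9) − 20 = 1, and ∂_2 has invariant factor 2 > 1, so H_1 = Z ⊕ Z/2.
  H_2: rank ker ∂_2 − rank ∂_3 = (20 − 20) − 0 = 0, and there is no ∂_3, so H_2 = 0.

As a check, the Euler characteristic is 10 − 30 + 20 = 0, which agrees with 1 − 1 + 0 = 0.
(K is a triangulation of the Klein bottle.)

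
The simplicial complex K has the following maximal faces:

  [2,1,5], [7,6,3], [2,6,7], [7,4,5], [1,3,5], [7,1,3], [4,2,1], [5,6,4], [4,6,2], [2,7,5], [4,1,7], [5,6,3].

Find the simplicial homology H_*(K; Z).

We work with the vertex ordering 1 < 2 < 3 < 4 < 5 < 6 < 7. The simplices of K, each written with vertices in increasing order, are:

  0-simplices (7): [1], [2], [3], [4], [5], [6], [7]
  1-simplices (18): [1,2], [1,3], [1,4], [1,5], [1,7], [2,4], [2,5], [2,6], [2,7], [3,5], [3,6], [3,7], [4,5], [4,6], [4,7], [5,6], [5,7], [6,7]
  2-simplices (12): [1,2,4], [1,2,5], [1,3,5], [1,3,7], [1,4,7], [2,4,6], [2,5,7], [2,6,7], [3,5,6], [3,6,7], [4,5,6], [4,5,7]

giving chain groups C_0 ≅ Z^7, C_1 ≅ Z^18, C_2 ≅ Z^12.

Boundary ∂_1: C_1 → C_0 maps an edge to its endpoints' difference, ∂[p,q] = q − p.
The resulting 7×18 matrix has rank 6, and its Smith normal form has invariant factors (1,1,1,1,1,1).

∂_2: C_2 → C_1 sends each 2-simplex [p,q,r] to [q,r] − [p,r] + [p,q]. For instance
  ∂[1,4,7] = [4,7] − [1,7] + [1,4],
  ∂[3,6,7] = [6,7] − [3,7] + [3,6].
As a 18×12 matrix over Z this has rank 12, with invariant factors (1,1,1,1,1,1,1,1,1,1,1,2).

Reading off H_k = ker ∂_k / im ∂_{k+1}:

  H_0: rank C_0 − rank ∂_1 = 7 − 6 = 1, and the invariant factors of ∂_1 are all 1, so H_0 = Z.
  H_1: rank ker ∂_1 − rank ∂_2 = (18 − 6) − 12 = 0, and ∂_2 has invariant factor 2 > 1, so H_1 = Z/2.
  H_2: rank ker ∂_2 − rank ∂_3 = (12 − 12) − 0 = 0, and there is no ∂_3, so H_2 = 0.

As a check, the Euler characteristic is 7 − 18 + 12 = 1, which agrees with 1 − 0 + 0 = 1.

H_0 ≅ Z,  H_1 ≅ Z/2,  H_2 = 0.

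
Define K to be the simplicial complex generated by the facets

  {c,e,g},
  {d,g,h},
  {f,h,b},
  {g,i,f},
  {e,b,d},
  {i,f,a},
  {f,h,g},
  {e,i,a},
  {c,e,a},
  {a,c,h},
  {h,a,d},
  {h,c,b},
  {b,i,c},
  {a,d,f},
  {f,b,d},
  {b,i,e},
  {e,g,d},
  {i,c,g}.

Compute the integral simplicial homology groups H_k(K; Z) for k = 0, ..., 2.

We work with the vertex ordering a < b < c < d < e < f < g < h < i. The simplices of K, each written with vertices in increasing order, are:

  0-simplices (9): a, b, c, d, e, f, g, h, i
  1-simplices (27): ac, ad, ae, af, ah, ai, bc, bd, be, bf, bh, bi, ce, cg, ch, ci, de, df, dg, dh, eg, ei, fg, fh, fi, gh, gi
  2-simplices (18): ace, ach, adf, adh, aei, afi, bch, bci, bde, bdf, bei, bfh, ceg, cgi, deg, dgh, fgh, fgi

giving chain groups C_0 ≅ Z^9, C_1 ≅ Z^27, C_2 ≅ Z^18.

∂_1: C_1 → C_0 is given by ∂[p,q] = [q] − [p]. For instance
  ∂bd = d − b.
As a 9×27 matrix over Z this has rank 8, with invariant factors (1,1,1,1,1,1,1,1).

∂_2: C_2 → C_1 maps a triangle to the signed sum of its edges. For instance
  ∂ace = ce − ae + ac,
  ∂dgh = gh − dh + dg.
As a 27×18 matrix over Z this has rank 18, with invariant factors (1,1,1,1,1,1,1,1,1,1,1,1,1,1,1,1,1,2).

Now H_k = ker ∂_k / im ∂_{k+1}, so:

  H_0: rank C_0 − rank ∂_1 = 9 − 8 = 1, and the invariant factors of ∂_1 are all 1, so H_0 ≅ Z.
  H_1: rank ker ∂_1 − rank ∂_2 = (27 − 8) − 18 = 1, and ∂_2 has invariant factor 2 > 1, so H_1 ≅ Z ⊕ Z/2.
  H_2: rank ker ∂_2 − rank ∂_3 = (18 − 18) − 0 = 0, and there is no ∂_3, so H_2 ≅ 0.

H_0 ≅ Z,  H_1 ≅ Z ⊕ Z/2,  H_2 = 0.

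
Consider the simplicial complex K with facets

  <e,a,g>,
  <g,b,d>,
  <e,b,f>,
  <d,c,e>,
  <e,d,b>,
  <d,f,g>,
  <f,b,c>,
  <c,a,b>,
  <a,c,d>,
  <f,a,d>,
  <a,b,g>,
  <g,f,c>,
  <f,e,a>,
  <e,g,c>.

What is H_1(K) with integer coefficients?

H_1 = Z^2.

K has 7 vertices, 21 edges, 14 triangles.
rank ∂_1 = 6, rank ∂_2 = 13 ⇒ b_1 = 21 − 6 − 13 = 2; all invariant factors of ∂_2 are 1 so no torsion. So H_1 = Z^2.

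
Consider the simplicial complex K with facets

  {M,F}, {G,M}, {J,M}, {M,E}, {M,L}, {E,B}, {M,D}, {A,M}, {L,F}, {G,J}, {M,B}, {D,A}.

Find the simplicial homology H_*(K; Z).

K has 9 vertices, 12 edges.
rank ∂_0 = 0, rank ∂_1 = 8 ⇒ b_0 = 9 − 0 − 8 = 1; all invariant factors of ∂_1 are 1 so no torsion. So H_0 ≅ Z.
rank ∂_1 = 8, rank ∂_2 = 0 ⇒ b_1 = 12 − 8 − 0 = 4. So H_1 ≅ Z^4.

H_0 ≅ Z,  H_1 ≅ Z^4.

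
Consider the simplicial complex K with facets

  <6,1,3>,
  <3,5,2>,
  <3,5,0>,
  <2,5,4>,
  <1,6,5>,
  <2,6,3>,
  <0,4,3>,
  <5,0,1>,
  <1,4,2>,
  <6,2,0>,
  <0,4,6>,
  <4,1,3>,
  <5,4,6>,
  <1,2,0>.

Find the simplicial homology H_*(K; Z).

K has 7 vertices, 21 edges, 14 triangles.
rank ∂_0 = 0, rank ∂_1 = 6 ⇒ b_0 = 7 − 0 − 6 = 1; all invariant factors of ∂_1 are 1 so no torsion. So H_0 = Z.
rank ∂_1 = 6, rank ∂_2 = 13 ⇒ b_1 = 21 − 6 − 13 = 2; all invariant factors of ∂_2 are 1 so no torsion. So H_1 = Z^2.
rank ∂_2 = 13, rank ∂_3 = 0 ⇒ b_2 = 14 − 13 − 0 = 1. So H_2 = Z.

H_0 ≅ Z,  H_1 ≅ Z^2,  H_2 ≅ Z.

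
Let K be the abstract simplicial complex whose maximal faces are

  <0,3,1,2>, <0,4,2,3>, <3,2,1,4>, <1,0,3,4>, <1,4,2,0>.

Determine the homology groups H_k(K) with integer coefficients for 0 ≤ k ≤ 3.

K has 5 vertices, 10 edges, 10 triangles, 5 3-simplices.
rank ∂_0 = 0, rank ∂_1 = 4 ⇒ b_0 = 5 − 0 − 4 = 1; all invariant factors of ∂_1 are 1 so no torsion. So H_0 = Z.
rank ∂_1 = 4, rank ∂_2 = 6 ⇒ b_1 = 10 − 4 − 6 = 0; all invariant factors of ∂_2 are 1 so no torsion. So H_1 = 0.
rank ∂_2 = 6, rank ∂_3 = 4 ⇒ b_2 = 10 − 6 − 4 = 0; all invariant factors of ∂_3 are 1 so no torsion. So H_2 = 0.
rank ∂_3 = 4, rank ∂_4 = 0 ⇒ b_3 = 5 − 4 − 0 = 1. So H_3 = Z.

H_0 = Z,  H_1 = 0,  H_2 = 0,  H_3 = Z.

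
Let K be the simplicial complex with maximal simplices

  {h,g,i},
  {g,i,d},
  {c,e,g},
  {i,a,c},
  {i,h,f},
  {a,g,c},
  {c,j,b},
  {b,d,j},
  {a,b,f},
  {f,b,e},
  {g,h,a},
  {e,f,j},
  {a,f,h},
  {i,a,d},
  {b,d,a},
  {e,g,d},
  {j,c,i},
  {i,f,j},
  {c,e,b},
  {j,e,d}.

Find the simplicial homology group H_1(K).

We work with the vertex ordering a < b < c < d < e < f < g < h < i < j. The simplices of K, each written with vertices in increasing order, are:

  0-simplices (10): a, b, c, d, e, f, g, h, i, j
  1-simplices (30): ab, ac, ad, af, ag, ah, ai, bc, bd, be, bf, bj, ce, cg, ci, cj, de, dg, di, dj, ef, eg, ej, fh, fi, fj, gh, gi, hi, ij
  2-simplices (20): abd, abf, acg, aci, adi, afh, agh, bce, bcj, bdj, bef, ceg, cij, deg, dej, dgi, efj, fhi, fij, ghi

giving chain groups C_0 ≅ Z^10, C_1 ≅ Z^30, C_2 ≅ Z^20.

∂_1: C_1 → C_0 sends each edge [p,q] (with p < q) to q − p. For instance
  ∂ci = i − c.
The resulting 10×30 matrix has rank 9, and its Smith normal form has invariant factors (1,1,1,1,1,1,1,1,1).

∂_2: C_2 → C_1 acts by ∂[p,q,r] = [q,r] − [p,r] + [p,q]. For instance
  ∂aci = ci − ai + ac,
  ∂fhi = hi − fi + fh.
The resulting 30×20 matrix has rank 20, and its Smith normal form has invariant factors (1,1,1,1,1,1,1,1,1,1,1,1,1,1,1,1,1,1,1,2).

Reading off H_k = ker ∂_k / im ∂_{k+1}:

  H_1: rank ker ∂_1 − rank ∂_2 = (30 − 9) − 20 = 1, and ∂_2 has invariant factor 2 > 1, so H_1 = Z ⊕ Z/2.

H_1 ≅ Z ⊕ Z/2.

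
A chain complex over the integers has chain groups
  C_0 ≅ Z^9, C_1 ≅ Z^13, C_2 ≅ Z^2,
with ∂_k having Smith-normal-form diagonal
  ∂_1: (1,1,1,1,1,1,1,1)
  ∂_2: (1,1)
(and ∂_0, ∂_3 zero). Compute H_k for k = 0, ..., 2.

H_0: b_0 = 9 − 0 − 8 = 1; torsion from ∂_1 factors > 1: none. So H_0 ≅ Z.
H_1: b_1 = 13 − 8 − 2 = 3; torsion from ∂_2 factors > 1: none. So H_1 ≅ Z^3.
H_2: b_2 = 2 − 2 − 0 = 0; torsion from ∂_3 factors > 1: none. So H_2 ≅ 0.

H_0 ≅ Z,  H_1 ≅ Z^3,  H_2 = 0.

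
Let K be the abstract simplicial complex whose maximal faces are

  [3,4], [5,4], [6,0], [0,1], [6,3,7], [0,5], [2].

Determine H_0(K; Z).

H_0 ≅ Z^2.

Take the total order 0 < 1 < 2 < 3 < 4 < 5 < 6 < 7 on the vertex set. Then K (dimension 2) consists of the simplices:

  0-simplices (8): [0], [1], [2], [3], [4], [5], [6], [7]
  1-simplices (8): [0,1], [0,5], [0,6], [3,4], [3,6], [3,7], [4,5], [6,7]
  2-simplices (1): [3,6,7]

so the chain groups are C_0 ≅ Z^8, C_1 ≅ Z^8, C_2 ≅ Z^1.

The boundary map ∂_1: C_1 → C_0 is given by ∂[p,q] = [q] − [p]. For instance
  ∂[0,5] = [5] − [0].
This gives a 8×8 integer matrix of rank 6; reducing to Smith normal form yields diagonal entries (1,1,1,1,1,1).

Boundary ∂_2: C_2 → C_1 acts by ∂[p,q,r] = [q,r] − [p,r] + [p,q]. For instance
  ∂[3,6,7] = [6,7] − [3,7] + [3,6].
This gives a 8×1 integer matrix of rank 1; reducing to Smith normal form yields diagonal entries (1).

From H_k ≅ ker(∂_k) / im(∂_{k+1}) we obtain:

  H_0: rank C_0 − rank ∂_1 = 8 − 6 = 2, and the invariant factors of ∂_1 are all 1, so H_0 ≅ Z^2.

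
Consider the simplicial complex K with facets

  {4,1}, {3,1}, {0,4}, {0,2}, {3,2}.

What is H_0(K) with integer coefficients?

H_0 = Z.

Take the total order 0 < 1 < 2 < 3 < 4 on the vertex set. Then K (dimension 1) consists of the simplices:

  0-simplices (5): [0], [1], [2], [3], [4]
  1-simplices (5): [0,2], [0,4], [1,3], [1,4], [2,3]

Hence C_0 ≅ Z^5, C_1 ≅ Z^5.

Boundary ∂_1: C_1 → C_0 maps an edge to its endpoints' difference, ∂[p,q] = q − p.
The 5×5 boundary matrix has rank 4 and Smith normal form diag(1,1,1,1).

Now H_k = ker ∂_k / im ∂_{k+1}, so:

  H_0: rank C_0 − rank ∂_1 = 5 − 4 = 1, and the invariant factors of ∂_1 are all 1, so H_0 ≅ Z.

(K is a triangulation of the circle S^1.)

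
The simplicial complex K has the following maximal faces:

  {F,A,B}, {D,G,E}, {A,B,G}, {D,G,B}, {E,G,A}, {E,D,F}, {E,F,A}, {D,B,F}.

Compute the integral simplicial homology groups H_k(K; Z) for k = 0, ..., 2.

Fix the vertex order A < B < D < E < F < G and write every simplex with vertices in increasing order. Then dim K = 2 and the simplices of K are:

  0-simplices (6): A, B, D, E, F, G
  1-simplices (12): AB, AE, AF, AG, BD, BF, BG, DE, DF, DG, EF, EG
  2-simplices (8): ABF, ABG, AEF, AEG, BDF, BDG, DEF, DEG

giving chain groups C_0 ≅ Z^6, C_1 ≅ Z^12, C_2 ≅ Z^8.

Boundary ∂_1: C_1 → C_0 is given by ∂[p,q] = [q] − [p]. For instance
  ∂EG = G − E.
This gives a 6×12 integer matrix of rank 5; reducing to Smith normal form yields diagonal entries (1,1,1,1,1).

The boundary map ∂_2: C_2 → C_1 sends each 2-simplex [p,q,r] to [q,r] − [p,r] + [p,q]. For instance
  ∂BDF = DF − BF + BD,
  ∂ABG = BG − AG + AB.
The 12×8 boundary matrix has rank 7 and Smith normal form diag(1,1,1,1,1,1,1).

Computing H_k = (kernel of ∂_k) / (image of ∂_{k+1}):

  H_0: rank C_0 − rank ∂_1 = 6 − 5 = 1, and the invariant factors of ∂_1 are all 1, so H_0 ≅ Z.
  H_1: rank ker ∂_1 − rank ∂_2 = (12 − 5) − 7 = 0, and the invariant factors of ∂_2 are all 1, so H_1 ≅ 0.
  H_2: rank ker ∂_2 − rank ∂_3 = (8 − 7) − 0 = 1, and there is no ∂_3, so H_2 ≅ Z.

As a check, the Euler characteristic is 6 − 12 + 8 = 2, which agrees with 1 − 0 + 1 = 2.

H_0 = Z,  H_1 = 0,  H_2 = Z.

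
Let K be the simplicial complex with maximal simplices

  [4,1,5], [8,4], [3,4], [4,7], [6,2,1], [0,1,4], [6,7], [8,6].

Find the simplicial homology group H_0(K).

H_0 = Z.

Take the total order 0 < 1 < 2 < 3 < 4 < 5 < 6 < 7 < 8 on the vertex set. Then K (dimension 2) consists of the simplices:

  0-simplices (9): [0], [1], [2], [3], [4], [5], [6], [7], [8]
  1-simplices (13): [0,1], [0,4], [1,2], [1,4], [1,5], [1,6], [2,6], [3,4], [4,5], [4,7], [4,8], [6,7], [6,8]
  2-simplices (3): [0,1,4], [1,2,6], [1,4,5]

giving chain groups C_0 ≅ Z^9, C_1 ≅ Z^13, C_2 ≅ Z^3.

Boundary ∂_1: C_1 → C_0 is given by ∂[p,q] = [q] − [p]. For instance
  ∂[3,4] = [4] − [3].
As a 9×13 matrix over Z this has rank 8, with invariant factors (1,1,1,1,1,1,1,1).

∂_2: C_2 → C_1 maps a triangle to the signed sum of its edges. For instance
  ∂[1,4,5] = [4,5] − [1,5] + [1,4],
  ∂[1,2,6] = [2,6] − [1,6] + [1,2].
The 13×3 boundary matrix has rank 3 and Smith normal form diag(1,1,1).

Computing H_k = (kernel of ∂_k) / (image of ∂_{k+1}):

  H_0: rank C_0 − rank ∂_1 = 9 − 8 = 1, and the invariant factors of ∂_1 are all 1, so H_0 ≅ Z.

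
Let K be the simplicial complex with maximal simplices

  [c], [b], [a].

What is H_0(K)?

Fix the vertex order a < b < c and write every simplex with vertices in increasing order. Then dim K = 0 and the simplices of K are:

  0-simplices (3): a, b, c

so the chain groups are C_0 ≅ Z^3.

Now H_k = ker ∂_k / im ∂_{k+1}, so:

  H_0: rank C_0 − rank ∂_1 = 3 − 0 = 3, and there is no ∂_1, so H_0 = Z^3.

H_0 = Z^3.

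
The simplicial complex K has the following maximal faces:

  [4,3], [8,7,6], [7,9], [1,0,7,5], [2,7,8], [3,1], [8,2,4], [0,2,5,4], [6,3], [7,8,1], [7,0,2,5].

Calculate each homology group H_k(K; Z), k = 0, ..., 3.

H_0 = Z,  H_1 = Z^2,  H_2 = 0,  H_3 = 0.

We work with the vertex ordering 0 < 1 < 2 < 3 < 4 < 5 < 6 < 7 < 8 < 9. The simplices of K, each written with vertices in increasing order, are:

  0-simplices (10): [0], [1], [2], [3], [4], [5], [6], [7], [8], [9]
  1-simplices (22): [0,1], [0,2], [0,4], [0,5], [0,7], [1,3], [1,5], [1,7], [1,8], [2,4], [2,5], [2,7], [2,8], [3,4], [3,6], [4,5], [4,8], [5,7], [6,7], [6,8], [7,8], [7,9]
  2-simplices (14): [0,1,5], [0,1,7], [0,2,4], [0,2,5], [0,2,7], [0,4,5], [0,5,7], [1,5,7], [1,7,8], [2,4,5], [2,4,8], [2,5,7], [2,7,8], [6,7,8]
  3-simplices (3): [0,1,5,7], [0,2,4,5], [0,2,5,7]

giving chain groups C_0 ≅ Z^10, C_1 ≅ Z^22, C_2 ≅ Z^14, C_3 ≅ Z^3.

∂_1: C_1 → C_0 maps an edge to its endpoints' difference, ∂[p,q] = q − p. For instance
  ∂[7,9] = [9] − [7].
The resulting 10×22 matrix has rank 9, and its Smith normal form has invariant factors (1,1,1,1,1,1,1,1,1).

Boundary ∂_2: C_2 → C_1 acts by ∂[p,q,r] = [q,r] − [p,r] + [p,q]. For instance
  ∂[0,5,7] = [5,7] − [0,7] + [0,5],
  ∂[6,7,8] = [7,8] − [6,8] + [6,7].
This gives a 22×14 integer matrix of rank 11; reducing to Smith normal form yields diagonal entries (1,1,1,1,1,1,1,1,1,1,1).

∂_3: C_3 → C_2 sends each 3-simplex σ to the alternating sum Σ_i (−1)^i (σ with its i-th vertex removed). For instance
  ∂[0,2,4,5] = [2,4,5] − [0,4,5] + [0,2,5] − [0,2,4],
  ∂[0,2,5,7] = [2,5,7] − [0,5,7] + [0,2,7] − [0,2,5].
The 14×3 boundary matrix has rank 3 and Smith normal form diag(1,1,1).

From H_k ≅ ker(∂_k) / im(∂_{k+1}) we obtain:

  H_0: rank C_0 − rank ∂_1 = 10 − 9 = 1, and the invariant factors of ∂_1 are all 1, so H_0 = Z.
  H_1: rank ker ∂_1 − rank ∂_2 = (22 − 9) − 11 = 2, and the invariant factors of ∂_2 are all 1, so H_1 = Z^2.
  H_2: rank ker ∂_2 − rank ∂_3 = (14 − 11) − 3 = 0, and the invariant factors of ∂_3 are all 1, so H_2 = 0.
  H_3: rank ker ∂_3 − rank ∂_4 = (3 − 3) − 0 = 0, and there is no ∂_4, so H_3 = 0.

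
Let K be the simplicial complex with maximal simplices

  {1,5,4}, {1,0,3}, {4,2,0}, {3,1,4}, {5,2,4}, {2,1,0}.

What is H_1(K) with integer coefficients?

We work with the vertex ordering 0 < 1 < 2 < 3 < 4 < 5. The simplices of K, each written with vertices in increasing order, are:

  0-simplices (6): [0], [1], [2], [3], [4], [5]
  1-simplices (12): [0,1], [0,2], [0,3], [0,4], [1,2], [1,3], [1,4], [1,5], [2,4], [2,5], [3,4], [4,5]
  2-simplices (6): [0,1,2], [0,1,3], [0,2,4], [1,3,4], [1,4,5], [2,4,5]

so the chain groups are C_0 ≅ Z^6, C_1 ≅ Z^12, C_2 ≅ Z^6.

Boundary ∂_1: C_1 → C_0 sends each edge [p,q] (with p < q) to q − p. For instance
  ∂[0,1] = [1] − [0].
This gives a 6×12 integer matrix of rank 5; reducing to Smith normal form yields diagonal entries (1,1,1,1,1).

Boundary ∂_2: C_2 → C_1 maps a triangle to the signed sum of its edges. For instance
  ∂[0,1,3] = [1,3] − [0,3] + [0,1],
  ∂[2,4,5] = [4,5] − [2,5] + [2,4].
As a 12×6 matrix over Z this has rank 6, with invariant factors (1,1,1,1,1,1).

Reading off H_k = ker ∂_k / im ∂_{k+1}:

  H_1: rank ker ∂_1 − rank ∂_2 = (12 − 5) − 6 = 1, and the invariant factors of ∂_2 are all 1, so H_1 ≅ Z.

H_1 ≅ Z.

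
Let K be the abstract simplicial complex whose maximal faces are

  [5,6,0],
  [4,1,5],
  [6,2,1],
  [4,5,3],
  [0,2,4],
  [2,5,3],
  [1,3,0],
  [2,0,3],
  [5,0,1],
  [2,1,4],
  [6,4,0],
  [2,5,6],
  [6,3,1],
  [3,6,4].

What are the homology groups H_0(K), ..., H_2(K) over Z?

Fix the vertex order 0 < 1 < 2 < 3 < 4 < 5 < 6 and write every simplex with vertices in increasing order. Then dim K = 2 and the simplices of K are:

  0-simplices (7): [0], [1], [2], [3], [4], [5], [6]
  1-simplices (21): [0,1], [0,2], [0,3], [0,4], [0,5], [0,6], [1,2], [1,3], [1,4], [1,5], [1,6], [2,3], [2,4], [2,5], [2,6], [3,4], [3,5], [3,6], [4,5], [4,6], [5,6]
  2-simplices (14): [0,1,3], [0,1,5], [0,2,3], [0,2,4], [0,4,6], [0,5,6], [1,2,4], [1,2,6], [1,3,6], [1,4,5], [2,3,5], [2,5,6], [3,4,5], [3,4,6]

giving chain groups C_0 ≅ Z^7, C_1 ≅ Z^21, C_2 ≅ Z^14.

The boundary map ∂_1: C_1 → C_0 sends each edge [p,q] (with p < q) to q − p. For instance
  ∂[2,3] = [3] − [2].
The resulting 7×21 matrix has rank 6, and its Smith normal form has invariant factors (1,1,1,1,1,1).

Boundary ∂_2: C_2 → C_1 sends each 2-simplex [p,q,r] to [q,r] − [p,r] + [p,q]. For instance
  ∂[2,5,6] = [5,6] − [2,6] + [2,5],
  ∂[2,3,5] = [3,5] − [2,5] + [2,3].
This gives a 21×14 integer matrix of rank 13; reducing to Smith normal form yields diagonal entries (1,1,1,1,1,1,1,1,1,1,1,1,1).

From H_k ≅ ker(∂_k) / im(∂_{k+1}) we obtain:

  H_0: rank C_0 − rank ∂_1 = 7 − 6 = 1, and the invariant factors of ∂_1 are all 1, so H_0 ≅ Z.
  H_1: rank ker ∂_1 − rank ∂_2 = (21 − 6) − 13 = 2, and the invariant factors of ∂_2 are all 1, so H_1 ≅ Z^2.
  H_2: rank ker ∂_2 − rank ∂_3 = (14 − 13) − 0 = 1, and there is no ∂_3, so H_2 ≅ Z.

H_0 ≅ Z,  H_1 ≅ Z^2,  H_2 ≅ Z.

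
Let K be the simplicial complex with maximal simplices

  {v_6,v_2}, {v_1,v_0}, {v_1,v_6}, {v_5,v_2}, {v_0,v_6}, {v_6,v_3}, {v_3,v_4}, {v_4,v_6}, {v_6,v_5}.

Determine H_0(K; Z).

Fix the vertex order v_0 < v_1 < v_2 < v_3 < v_4 < v_5 < v_6 and write every simplex with vertices in increasing order. Then dim K = 1 and the simplices of K are:

  0-simplices (7): [v_0], [v_1], [v_2], [v_3], [v_4], [v_5], [v_6]
  1-simplices (9): [v_0,v_1], [v_0,v_6], [v_1,v_6], [v_2,v_5], [v_2,v_6], [v_3,v_4], [v_3,v_6], [v_4,v_6], [v_5,v_6]

Hence C_0 ≅ Z^7, C_1 ≅ Z^9.

∂_1: C_1 → C_0 sends each edge [p,q] (with p < q) to q − p. For instance
  ∂[v_0,v_1] = [v_1] − [v_0].
The resulting 7×9 matrix has rank 6, and its Smith normal form has invariant factors (1,1,1,1,1,1).

Computing H_k = (kernel of ∂_k) / (image of ∂_{k+1}):

  H_0: rank C_0 − rank ∂_1 = 7 − 6 = 1, and the invariant factors of ∂_1 are all 1, so H_0 = Z.

H_0 = Z.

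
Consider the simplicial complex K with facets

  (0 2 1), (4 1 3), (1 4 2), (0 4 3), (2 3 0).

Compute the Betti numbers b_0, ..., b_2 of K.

b_0 = 1, b_1 = 1, b_2 = 0.

We work with the vertex ordering 0 < 1 < 2 < 3 < 4. The simplices of K, each written with vertices in increasing order, are:

  0-simplices (5): [0], [1], [2], [3], [4]
  1-simplices (10): [0,1], [0,2], [0,3], [0,4], [1,2], [1,3], [1,4], [2,3], [2,4], [3,4]
  2-simplices (5): [0,1,2], [0,2,3], [0,3,4], [1,2,4], [1,3,4]

Hence C_0 ≅ Z^5, C_1 ≅ Z^10, C_2 ≅ Z^5.

The boundary map ∂_1: C_1 → C_0 sends each edge [p,q] (with p < q) to q − p. For instance
  ∂[0,2] = [2] − [0].
The 5×10 boundary matrix has rank 4 and Smith normal form diag(1,1,1,1).

The boundary map ∂_2: C_2 → C_1 acts by ∂[p,q,r] = [q,r] − [p,r] + [p,q]. For instance
  ∂[0,1,2] = [1,2] − [0,2] + [0,1],
  ∂[0,3,4] = [3,4] − [0,4] + [0,3].
The resulting 10×5 matrix has rank 5, and its Smith normal form has invariant factors (1,1,1,1,1).

Now H_k = ker ∂_k / im ∂_{k+1}, so:

  H_0: rank C_0 − rank ∂_1 = 5 − 4 = 1, and the invariant factors of ∂_1 are all 1, so H_0 ≅ Z.
  H_1: rank ker ∂_1 − rank ∂_2 = (10 − 4) − 5 = 1, and the invariant factors of ∂_2 are all 1, so H_1 ≅ Z.
  H_2: rank ker ∂_2 − rank ∂_3 = (5 − 5) − 0 = 0, and there is no ∂_3, so H_2 ≅ 0.

As a check, the Euler characteristic is 5 − 10 + 5 = 0, which agrees with 1 − 1 + 0 = 0.

Hence the Betti numbers are b_0 = 1, b_1 = 1, b_2 = 0.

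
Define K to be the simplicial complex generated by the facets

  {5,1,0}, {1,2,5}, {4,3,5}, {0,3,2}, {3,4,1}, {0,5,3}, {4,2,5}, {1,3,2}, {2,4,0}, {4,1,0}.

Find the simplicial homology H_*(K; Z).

H_0 ≅ Z,  H_1 ≅ Z/2Z,  H_2 = 0.

K has 6 vertices, 15 edges, 10 triangles.
rank ∂_0 = 0, rank ∂_1 = 5 ⇒ b_0 = 6 − 0 − 5 = 1; all invariant factors of ∂_1 are 1 so no torsion. So H_0 = Z.
rank ∂_1 = 5, rank ∂_2 = 10 ⇒ b_1 = 15 − 5 − 10 = 0; ∂_2 has invariant factor(s) [2] giving torsion. So H_1 = Z/2Z.
rank ∂_2 = 10, rank ∂_3 = 0 ⇒ b_2 = 10 − 10 − 0 = 0. So H_2 = 0.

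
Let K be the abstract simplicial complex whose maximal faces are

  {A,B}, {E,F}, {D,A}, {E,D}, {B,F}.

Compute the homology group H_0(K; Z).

Fix the vertex order A < B < D < E < F and write every simplex with vertices in increasing order. Then dim K = 1 and the simplices of K are:

  0-simplices (5): A, B, D, E, F
  1-simplices (5): AB, AD, BF, DE, EF

so the chain groups are C_0 ≅ Z^5, C_1 ≅ Z^5.

Boundary ∂_1: C_1 → C_0 sends each edge [p,q] (with p < q) to q − p. For instance
  ∂AB = B − A.
This gives a 5×5 integer matrix of rank 4; reducing to Smith normal form yields diagonal entries (1,1,1,1).

Reading off H_k = ker ∂_k / im ∂_{k+1}:

  H_0: rank C_0 − rank ∂_1 = 5 − 4 = 1, and the invariant factors of ∂_1 are all 1, so H_0 = Z.

(K is a triangulation of the circle S^1.)

H_0 = Z.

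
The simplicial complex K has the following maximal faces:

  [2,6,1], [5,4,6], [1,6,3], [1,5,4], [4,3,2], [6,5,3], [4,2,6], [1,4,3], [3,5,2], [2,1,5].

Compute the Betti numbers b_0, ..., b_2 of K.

b_0 = 1, b_1 = 0, b_2 = 0.

We work with the vertex ordering 1 < 2 < 3 < 4 < 5 < 6. The simplices of K, each written with vertices in increasing order, are:

  0-simplices (6): [1], [2], [3], [4], [5], [6]
  1-simplices (15): [1,2], [1,3], [1,4], [1,5], [1,6], [2,3], [2,4], [2,5], [2,6], [3,4], [3,5], [3,6], [4,5], [4,6], [5,6]
  2-simplices (10): [1,2,5], [1,2,6], [1,3,4], [1,3,6], [1,4,5], [2,3,4], [2,3,5], [2,4,6], [3,5,6], [4,5,6]

Hence C_0 ≅ Z^6, C_1 ≅ Z^15, C_2 ≅ Z^10.

The boundary map ∂_1: C_1 → C_0 is given by ∂[p,q] = [q] − [p]. For instance
  ∂[1,6] = [6] − [1].
The resulting 6×15 matrix has rank 5, and its Smith normal form has invariant factors (1,1,1,1,1).

The boundary map ∂_2: C_2 → C_1 sends each 2-simplex [p,q,r] to [q,r] − [p,r] + [p,q]. For instance
  ∂[1,2,6] = [2,6] − [1,6] + [1,2],
  ∂[2,4,6] = [4,6] − [2,6] + [2,4].
As a 15×10 matrix over Z this has rank 10, with invariant factors (1,1,1,1,1,1,1,1,1,2).

Computing H_k = (kernel of ∂_k) / (image of ∂_{k+1}):

  H_0: rank C_0 − rank ∂_1 = 6 − 5 = 1, and the invariant factors of ∂_1 are all 1, so H_0 = Z.
  H_1: rank ker ∂_1 − rank ∂_2 = (15 − 5) − 10 = 0, and ∂_2 has invariant factor 2 > 1, so H_1 = Z/2Z.
  H_2: rank ker ∂_2 − rank ∂_3 = (10 − 10) − 0 = 0, and there is no ∂_3, so H_2 = 0.

As a check, the Euler characteristic is 6 − 15 + 10 = 1, which agrees with 1 − 0 + 0 = 1.
(K is a triangulation of the real projective plane RP^2.)

Hence the Betti numbers are b_0 = 1, b_1 = 0, b_2 = 0.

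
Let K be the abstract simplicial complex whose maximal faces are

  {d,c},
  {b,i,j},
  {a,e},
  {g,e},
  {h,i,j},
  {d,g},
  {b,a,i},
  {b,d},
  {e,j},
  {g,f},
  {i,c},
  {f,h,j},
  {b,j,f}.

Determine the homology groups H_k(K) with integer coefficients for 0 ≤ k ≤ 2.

Order the vertices as a < b < c < d < e < f < g < h < i < j. Listing each simplex with vertices in this order, K has dimension 2 with simplices:

  0-simplices (10): a, b, c, d, e, f, g, h, i, j
  1-simplices (18): ab, ae, ai, bd, bf, bi, bj, cd, ci, dg, eg, ej, fg, fh, fj, hi, hj, ij
  2-simplices (5): abi, bfj, bij, fhj, hij

so the chain groups are C_0 ≅ Z^10, C_1 ≅ Z^18, C_2 ≅ Z^5.

∂_1: C_1 → C_0 sends each edge [p,q] (with p < q) to q − p. For instance
  ∂ci = i − c.
The resulting 10×18 matrix has rank 9, and its Smith normal form has invariant factors (1,1,1,1,1,1,1,1,1).

Boundary ∂_2: C_2 → C_1 sends each 2-simplex [p,q,r] to [q,r] − [p,r] + [p,q]. For instance
  ∂bij = ij − bj + bi,
  ∂bfj = fj − bj + bf.
The 18×5 boundary matrix has rank 5 and Smith normal form diag(1,1,1,1,1).

From H_k ≅ ker(∂_k) / im(∂_{k+1}) we obtain:

  H_0: rank C_0 − rank ∂_1 = 10 − 9 = 1, and the invariant factors of ∂_1 are all 1, so H_0 = Z.
  H_1: rank ker ∂_1 − rank ∂_2 = (18 − 9) − 5 = 4, and the invariant factors of ∂_2 are all 1, so H_1 = Z^4.
  H_2: rank ker ∂_2 − rank ∂_3 = (5 − 5) − 0 = 0, and there is no ∂_3, so H_2 = 0.

H_0 = Z,  H_1 = Z^4,  H_2 = 0.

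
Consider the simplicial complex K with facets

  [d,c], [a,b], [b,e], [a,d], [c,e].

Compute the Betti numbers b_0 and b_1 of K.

b_0 = 1, b_1 = 1.

Order the vertices as a < b < c < d < e. Listing each simplex with vertices in this order, K has dimension 1 with simplices:

  0-simplices (5): a, b, c, d, e
  1-simplices (5): ab, ad, be, cd, ce

giving chain groups C_0 ≅ Z^5, C_1 ≅ Z^5.

∂_1: C_1 → C_0 maps an edge to its endpoints' difference, ∂[p,q] = q − p.
The resulting 5×5 matrix has rank 4, and its Smith normal form has invariant factors (1,1,1,1).

Now H_k = ker ∂_k / im ∂_{k+1}, so:

  H_0: rank C_0 − rank ∂_1 = 5 − 4 = 1, and the invariant factors of ∂_1 are all 1, so H_0 ≅ Z.
  H_1: rank ker ∂_1 − rank ∂_2 = (5 − 4) − 0 = 1, and there is no ∂_2, so H_1 ≅ Z.

Hence the Betti numbers are b_0 = 1, b_1 = 1.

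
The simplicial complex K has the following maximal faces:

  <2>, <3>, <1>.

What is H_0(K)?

Fix the vertex order 1 < 2 < 3 and write every simplex with vertices in increasing order. Then dim K = 0 and the simplices of K are:

  0-simplices (3): [1], [2], [3]

Hence C_0 ≅ Z^3.

Reading off H_k = ker ∂_k / im ∂_{k+1}:

  H_0: rank C_0 − rank ∂_1 = 3 − 0 = 3, and there is no ∂_1, so H_0 ≅ Z^3.

H_0 ≅ Z^3.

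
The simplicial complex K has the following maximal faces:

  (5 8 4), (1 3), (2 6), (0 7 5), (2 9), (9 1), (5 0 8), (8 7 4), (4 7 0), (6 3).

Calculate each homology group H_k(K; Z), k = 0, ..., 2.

H_0 ≅ Z^2,  H_1 ≅ Z^2,  H_2 = 0.

Take the total order 0 < 1 < 2 < 3 < 4 < 5 < 6 < 7 < 8 < 9 on the vertex set. Then K (dimension 2) consists of the simplices:

  0-simplices (10): [0], [1], [2], [3], [4], [5], [6], [7], [8], [9]
  1-simplices (15): [0,4], [0,5], [0,7], [0,8], [1,3], [1,9], [2,6], [2,9], [3,6], [4,5], [4,7], [4,8], [5,7], [5,8], [7,8]
  2-simplices (5): [0,4,7], [0,5,7], [0,5,8], [4,5,8], [4,7,8]

Hence C_0 ≅ Z^10, C_1 ≅ Z^15, C_2 ≅ Z^5.

Boundary ∂_1: C_1 → C_0 sends each edge [p,q] (with p < q) to q − p.
This gives a 10×15 integer matrix of rank 8; reducing to Smith normal form yields diagonal entries (1,1,1,1,1,1,1,1).

Boundary ∂_2: C_2 → C_1 sends each 2-simplex [p,q,r] to [q,r] − [p,r] + [p,q]. For instance
  ∂[0,5,7] = [5,7] − [0,7] + [0,5],
  ∂[0,4,7] = [4,7] − [0,7] + [0,4].
The 15×5 boundary matrix has rank 5 and Smith normal form diag(1,1,1,1,1).

From H_k ≅ ker(∂_k) / im(∂_{k+1}) we obtain:

  H_0: rank C_0 − rank ∂_1 = 10 − 8 = 2, and the invariant factors of ∂_1 are all 1, so H_0 ≅ Z^2.
  H_1: rank ker ∂_1 − rank ∂_2 = (15 − 8) − 5 = 2, and the invariant factors of ∂_2 are all 1, so H_1 ≅ Z^2.
  H_2: rank ker ∂_2 − rank ∂_3 = (5 − 5) − 0 = 0, and there is no ∂_3, so H_2 ≅ 0.

(K is a triangulation of the disjoint union of the circle S^1 and the Möbius band.)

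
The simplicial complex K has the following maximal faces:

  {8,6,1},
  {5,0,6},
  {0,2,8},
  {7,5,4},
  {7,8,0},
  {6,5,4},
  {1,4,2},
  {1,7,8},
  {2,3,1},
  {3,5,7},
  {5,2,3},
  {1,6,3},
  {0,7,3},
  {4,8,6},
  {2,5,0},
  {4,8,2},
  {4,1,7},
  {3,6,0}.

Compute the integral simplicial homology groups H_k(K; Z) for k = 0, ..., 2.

H_0 ≅ Z,  H_1 ≅ Z ⊕ Z_2,  H_2 = 0.

Order the vertices as 0 < 1 < 2 < 3 < 4 < 5 < 6 < 7 < 8. Listing each simplex with vertices in this order, K has dimension 2 with simplices:

  0-simplices (9): [0], [1], [2], [3], [4], [5], [6], [7], [8]
  1-simplices (27): (27 of them)
  2-simplices (18): [0,2,5], [0,2,8], [0,3,6], [0,3,7], [0,5,6], [0,7,8], [1,2,3], [1,2,4], [1,3,6], [1,4,7], [1,6,8], [1,7,8], [2,3,5], [2,4,8], [3,5,7], [4,5,6], [4,5,7], [4,6,8]

so the chain groups are C_0 ≅ Z^9, C_1 ≅ Z^27, C_2 ≅ Z^18.

∂_1: C_1 → C_0 sends each edge [p,q] (with p < q) to q − p.
As a 9×27 matrix over Z this has rank 8, with invariant factors (1,1,1,1,1,1,1,1).

∂_2: C_2 → C_1 sends each 2-simplex [p,q,r] to [q,r] − [p,r] + [p,q]. For instance
  ∂[1,4,7] = [4,7] − [1,7] + [1,4],
  ∂[4,6,8] = [6,8] − [4,8] + [4,6].
As a 27×18 matrix over Z this has rank 18, with invariant factors (1,1,1,1,1,1,1,1,1,1,1,1,1,1,1,1,1,2).

Computing H_k = (kernel of ∂_k) / (image of ∂_{k+1}):

  H_0: rank C_0 − rank ∂_1 = 9 − 8 = 1, and the invariant factors of ∂_1 are all 1, so H_0 ≅ Z.
  H_1: rank ker ∂_1 − rank ∂_2 = (27 − 8) − 18 = 1, and ∂_2 has invariant factor 2 > 1, so H_1 ≅ Z ⊕ Z_2.
  H_2: rank ker ∂_2 − rank ∂_3 = (18 − 18) − 0 = 0, and there is no ∂_3, so H_2 ≅ 0.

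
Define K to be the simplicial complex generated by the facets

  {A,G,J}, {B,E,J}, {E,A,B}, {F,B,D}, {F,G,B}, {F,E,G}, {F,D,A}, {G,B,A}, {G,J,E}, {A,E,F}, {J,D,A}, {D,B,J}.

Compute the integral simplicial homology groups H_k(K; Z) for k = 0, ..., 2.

Fix the vertex order A < B < D < E < F < G < J and write every simplex with vertices in increasing order. Then dim K = 2 and the simplices of K are:

  0-simplices (7): A, B, D, E, F, G, J
  1-simplices (18): AB, AD, AE, AF, AG, AJ, BD, BE, BF, BG, BJ, DF, DJ, EF, EG, EJ, FG, GJ
  2-simplices (12): ABE, ABG, ADF, ADJ, AEF, AGJ, BDF, BDJ, BEJ, BFG, EFG, EGJ

so the chain groups are C_0 ≅ Z^7, C_1 ≅ Z^18, C_2 ≅ Z^12.

Boundary ∂_1: C_1 → C_0 sends each edge [p,q] (with p < q) to q − p.
This gives a 7×18 integer matrix of rank 6; reducing to Smith normal form yields diagonal entries (1,1,1,1,1,1).

∂_2: C_2 → C_1 sends each 2-simplex [p,q,r] to [q,r] − [p,r] + [p,q]. For instance
  ∂BDJ = DJ − BJ + BD,
  ∂BEJ = EJ − BJ + BE.
As a 18×12 matrix over Z this has rank 12, with invariant factors (1,1,1,1,1,1,1,1,1,1,1,2).

Computing H_k = (kernel of ∂_k) / (image of ∂_{k+1}):

  H_0: rank C_0 − rank ∂_1 = 7 − 6 = 1, and the invariant factors of ∂_1 are all 1, so H_0 ≅ Z.
  H_1: rank ker ∂_1 − rank ∂_2 = (18 − 6) − 12 = 0, and ∂_2 has invariant factor 2 > 1, so H_1 ≅ Z/2Z.
  H_2: rank ker ∂_2 − rank ∂_3 = (12 − 12) − 0 = 0, and there is no ∂_3, so H_2 ≅ 0.

H_0 = Z,  H_1 = Z/2Z,  H_2 = 0.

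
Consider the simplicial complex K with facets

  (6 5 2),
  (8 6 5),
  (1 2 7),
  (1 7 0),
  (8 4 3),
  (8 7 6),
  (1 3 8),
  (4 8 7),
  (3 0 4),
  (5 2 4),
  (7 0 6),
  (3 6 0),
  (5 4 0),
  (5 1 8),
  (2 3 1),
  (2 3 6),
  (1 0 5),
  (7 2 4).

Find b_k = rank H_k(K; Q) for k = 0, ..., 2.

b_0 = 1, b_1 = 2, b_2 = 1.

Fix the vertex order 0 < 1 < 2 < 3 < 4 < 5 < 6 < 7 < 8 and write every simplex with vertices in increasing order. Then dim K = 2 and the simplices of K are:

  0-simplices (9): [0], [1], [2], [3], [4], [5], [6], [7], [8]
  1-simplices (27): (27 of them)
  2-simplices (18): [0,1,5], [0,1,7], [0,3,4], [0,3,6], [0,4,5], [0,6,7], [1,2,3], [1,2,7], [1,3,8], [1,5,8], [2,3,6], [2,4,5], [2,4,7], [2,5,6], [3,4,8], [4,7,8], [5,6,8], [6,7,8]

Hence C_0 ≅ Z^9, C_1 ≅ Z^27, C_2 ≅ Z^18.

The boundary map ∂_1: C_1 → C_0 is given by ∂[p,q] = [q] − [p]. For instance
  ∂[1,2] = [2] − [1].
The resulting 9×27 matrix has rank 8, and its Smith normal form has invariant factors (1,1,1,1,1,1,1,1).

∂_2: C_2 → C_1 maps a triangle to the signed sum of its edges. For instance
  ∂[2,4,5] = [4,5] − [2,5] + [2,4],
  ∂[2,5,6] = [5,6] − [2,6] + [2,5].
This gives a 27×18 integer matrix of rank 17; reducing to Smith normal form yields diagonal entries (1,1,1,1,1,1,1,1,1,1,1,1,1,1,1,1,1).

Now H_k = ker ∂_k / im ∂_{k+1}, so:

  H_0: rank C_0 − rank ∂_1 = 9 − 8 = 1, and the invariant factors of ∂_1 are all 1, so H_0 ≅ Z.
  H_1: rank ker ∂_1 − rank ∂_2 = (27 − 8) − 17 = 2, and the invariant factors of ∂_2 are all 1, so H_1 ≅ Z^2.
  H_2: rank ker ∂_2 − rank ∂_3 = (18 − 17) − 0 = 1, and there is no ∂_3, so H_2 ≅ Z.

As a check, the Euler characteristic is 9 − 27 + 18 = 0, which agrees with 1 − 2 + 1 = 0.

Hence the Betti numbers are b_0 = 1, b_1 = 2, b_2 = 1.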